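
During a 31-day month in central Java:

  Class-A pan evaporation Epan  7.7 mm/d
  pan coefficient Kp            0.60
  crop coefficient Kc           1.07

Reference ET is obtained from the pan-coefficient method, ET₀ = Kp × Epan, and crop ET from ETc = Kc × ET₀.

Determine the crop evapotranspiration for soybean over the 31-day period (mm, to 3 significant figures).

ET₀ = 0.60 × 7.7 = 4.6200 mm/d
ETc = Kc × ET₀ = 1.07 × 4.6200 = 4.9434 mm/d
Over 31 days: 4.9434 × 31 = 153.245 mm

153 mm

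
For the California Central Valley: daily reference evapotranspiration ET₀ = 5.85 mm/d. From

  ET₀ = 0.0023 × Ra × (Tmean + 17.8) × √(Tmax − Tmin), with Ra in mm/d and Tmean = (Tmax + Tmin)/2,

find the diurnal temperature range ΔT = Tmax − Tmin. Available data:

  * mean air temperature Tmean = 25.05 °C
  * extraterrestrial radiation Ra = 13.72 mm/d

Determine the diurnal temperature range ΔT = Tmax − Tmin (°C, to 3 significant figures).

√ΔT = ET₀ / [0.0023 × Ra × (Tmean+17.8)] = 5.85 / (0.0023 × 13.72 × 42.85) = 4.3264
ΔT = 4.3264² = 18.718 °C

18.7 °C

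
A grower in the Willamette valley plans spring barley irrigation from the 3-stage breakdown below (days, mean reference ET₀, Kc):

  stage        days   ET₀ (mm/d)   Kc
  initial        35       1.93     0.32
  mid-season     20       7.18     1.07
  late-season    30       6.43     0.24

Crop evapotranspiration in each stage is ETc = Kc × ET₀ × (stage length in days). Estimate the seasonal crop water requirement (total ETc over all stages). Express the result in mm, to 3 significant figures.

initial: 0.32 × 1.93 × 35 = 21.62 mm
mid-season: 1.07 × 7.18 × 20 = 153.65 mm
late-season: 0.24 × 6.43 × 30 = 46.30 mm
Seasonal total = 221.57 mm

222 mm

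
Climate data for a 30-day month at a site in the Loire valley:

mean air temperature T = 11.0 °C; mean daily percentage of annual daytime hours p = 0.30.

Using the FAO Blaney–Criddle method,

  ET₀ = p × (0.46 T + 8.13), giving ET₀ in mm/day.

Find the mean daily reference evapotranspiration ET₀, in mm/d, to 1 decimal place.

ET₀ = 0.30 × (0.46 × 11.0 + 8.13) = 0.30 × 13.190 = 3.9570 mm/d

4.0 mm/d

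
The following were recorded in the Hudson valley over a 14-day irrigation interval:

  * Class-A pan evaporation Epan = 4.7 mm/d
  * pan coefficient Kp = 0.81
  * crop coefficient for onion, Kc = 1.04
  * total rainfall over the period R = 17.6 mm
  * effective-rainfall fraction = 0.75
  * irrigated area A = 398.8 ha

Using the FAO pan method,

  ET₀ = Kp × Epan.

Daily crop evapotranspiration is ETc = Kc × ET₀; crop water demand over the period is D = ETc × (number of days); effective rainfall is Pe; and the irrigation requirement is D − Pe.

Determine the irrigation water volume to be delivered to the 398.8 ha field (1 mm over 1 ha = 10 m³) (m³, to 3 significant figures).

ET₀ = 0.81 × 4.7 = 3.8070 mm/d
ETc = Kc × ET₀ = 1.04 × 3.8070 = 3.9593 mm/d
Crop demand D = ETc × 14 d = 3.9593 × 14 = 55.430 mm
Pe = 0.75 × 17.6 = 13.200 mm
D − Pe = 55.430 − 13.200 = 42.230 mm
Volume = 42.230 mm × 398.8 ha × 10 = 168413.2 m³

168000 m³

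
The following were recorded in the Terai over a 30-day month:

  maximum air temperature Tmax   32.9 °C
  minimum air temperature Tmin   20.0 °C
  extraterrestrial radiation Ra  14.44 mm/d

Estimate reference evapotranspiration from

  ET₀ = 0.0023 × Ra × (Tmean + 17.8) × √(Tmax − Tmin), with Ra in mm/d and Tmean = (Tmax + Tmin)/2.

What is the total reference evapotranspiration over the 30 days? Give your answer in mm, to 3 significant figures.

Tmean = (32.9 + 20.0)/2 = 26.45 °C
ET₀ = 0.0023 × 14.44 × (26.45 + 17.8) × √12.9 = 0.0023 × 14.44 × 44.25 × 3.5917 = 5.2785 mm/d
Over 30 days: 5.2785 × 30 = 158.355 mm

158 mm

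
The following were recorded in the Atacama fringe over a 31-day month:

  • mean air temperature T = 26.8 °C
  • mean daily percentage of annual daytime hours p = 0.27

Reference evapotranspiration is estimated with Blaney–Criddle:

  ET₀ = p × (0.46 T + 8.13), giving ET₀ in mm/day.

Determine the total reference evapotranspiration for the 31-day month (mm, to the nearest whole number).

171 mm

ET₀ = 0.27 × (0.46 × 26.8 + 8.13) = 0.27 × 20.458 = 5.5237 mm/d
Monthly total = 5.5237 × 31 = 171.235 mm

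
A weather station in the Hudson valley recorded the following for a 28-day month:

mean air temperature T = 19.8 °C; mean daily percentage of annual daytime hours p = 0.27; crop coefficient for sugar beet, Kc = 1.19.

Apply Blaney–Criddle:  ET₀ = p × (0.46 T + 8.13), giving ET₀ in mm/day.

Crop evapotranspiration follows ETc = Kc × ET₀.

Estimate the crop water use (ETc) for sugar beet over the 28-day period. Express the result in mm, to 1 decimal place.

ET₀ = 0.27 × (0.46 × 19.8 + 8.13) = 0.27 × 17.238 = 4.6543 mm/d
ETc = Kc × ET₀ = 1.19 × 4.6543 = 5.5386 mm/d
Over 28 days: 5.5386 × 28 = 155.081 mm

155.1 mm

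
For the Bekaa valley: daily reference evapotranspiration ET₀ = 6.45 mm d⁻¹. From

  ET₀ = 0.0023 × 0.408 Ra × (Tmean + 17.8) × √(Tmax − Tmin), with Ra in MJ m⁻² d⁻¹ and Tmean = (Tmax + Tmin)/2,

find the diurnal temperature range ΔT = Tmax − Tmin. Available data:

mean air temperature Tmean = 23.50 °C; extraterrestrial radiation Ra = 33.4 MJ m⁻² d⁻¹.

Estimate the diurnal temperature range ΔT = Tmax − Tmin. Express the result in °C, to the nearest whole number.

25 °C

√ΔT = ET₀ / [0.0023 × 0.408 × Ra × (Tmean+17.8)] = 6.45 / (0.0023 × 13.6272 × 41.30) = 4.9828
ΔT = 4.9828² = 24.828 °C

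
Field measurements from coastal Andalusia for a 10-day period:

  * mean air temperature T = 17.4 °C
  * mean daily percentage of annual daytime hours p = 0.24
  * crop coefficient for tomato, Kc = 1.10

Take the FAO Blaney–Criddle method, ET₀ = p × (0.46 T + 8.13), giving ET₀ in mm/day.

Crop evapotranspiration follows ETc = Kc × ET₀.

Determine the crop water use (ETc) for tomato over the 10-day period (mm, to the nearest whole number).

ET₀ = 0.24 × (0.46 × 17.4 + 8.13) = 0.24 × 16.134 = 3.8722 mm/d
ETc = Kc × ET₀ = 1.10 × 3.8722 = 4.2594 mm/d
Over 10 days: 4.2594 × 10 = 42.594 mm

43 mm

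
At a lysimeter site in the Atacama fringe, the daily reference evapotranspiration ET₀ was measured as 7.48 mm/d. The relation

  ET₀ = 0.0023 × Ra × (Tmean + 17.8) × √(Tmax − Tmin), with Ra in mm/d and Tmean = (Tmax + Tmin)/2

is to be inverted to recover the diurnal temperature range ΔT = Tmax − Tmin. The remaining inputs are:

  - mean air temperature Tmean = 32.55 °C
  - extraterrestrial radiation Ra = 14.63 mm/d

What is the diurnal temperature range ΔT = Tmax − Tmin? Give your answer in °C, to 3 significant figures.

19.5 °C

√ΔT = ET₀ / [0.0023 × Ra × (Tmean+17.8)] = 7.48 / (0.0023 × 14.63 × 50.35) = 4.4150
ΔT = 4.4150² = 19.492 °C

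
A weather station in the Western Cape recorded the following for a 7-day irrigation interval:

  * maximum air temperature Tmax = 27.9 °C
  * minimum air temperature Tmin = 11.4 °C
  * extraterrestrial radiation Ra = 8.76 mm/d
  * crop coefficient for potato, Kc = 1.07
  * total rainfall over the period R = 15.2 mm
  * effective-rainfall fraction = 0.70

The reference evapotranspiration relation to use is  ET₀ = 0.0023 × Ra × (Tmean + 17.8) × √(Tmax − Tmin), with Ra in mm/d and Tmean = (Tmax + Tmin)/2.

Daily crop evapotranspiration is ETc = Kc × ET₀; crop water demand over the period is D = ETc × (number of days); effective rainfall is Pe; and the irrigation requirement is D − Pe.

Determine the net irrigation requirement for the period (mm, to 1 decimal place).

Tmean = (27.9 + 11.4)/2 = 19.65 °C
ET₀ = 0.0023 × 8.76 × (19.65 + 17.8) × √16.5 = 0.0023 × 8.76 × 37.45 × 4.0620 = 3.0650 mm/d
ETc = Kc × ET₀ = 1.07 × 3.0650 = 3.2796 mm/d
Crop demand D = ETc × 7 d = 3.2796 × 7 = 22.957 mm
Pe = 0.70 × 15.2 = 10.640 mm
D − Pe = 22.957 − 10.640 = 12.317 mm

12.3 mm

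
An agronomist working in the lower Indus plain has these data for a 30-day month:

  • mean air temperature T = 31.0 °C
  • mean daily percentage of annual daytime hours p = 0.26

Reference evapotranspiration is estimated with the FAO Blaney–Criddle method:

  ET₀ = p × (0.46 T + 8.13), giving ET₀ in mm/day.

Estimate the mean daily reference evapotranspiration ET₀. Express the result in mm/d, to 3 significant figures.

ET₀ = 0.26 × (0.46 × 31.0 + 8.13) = 0.26 × 22.390 = 5.8214 mm/d

5.82 mm/d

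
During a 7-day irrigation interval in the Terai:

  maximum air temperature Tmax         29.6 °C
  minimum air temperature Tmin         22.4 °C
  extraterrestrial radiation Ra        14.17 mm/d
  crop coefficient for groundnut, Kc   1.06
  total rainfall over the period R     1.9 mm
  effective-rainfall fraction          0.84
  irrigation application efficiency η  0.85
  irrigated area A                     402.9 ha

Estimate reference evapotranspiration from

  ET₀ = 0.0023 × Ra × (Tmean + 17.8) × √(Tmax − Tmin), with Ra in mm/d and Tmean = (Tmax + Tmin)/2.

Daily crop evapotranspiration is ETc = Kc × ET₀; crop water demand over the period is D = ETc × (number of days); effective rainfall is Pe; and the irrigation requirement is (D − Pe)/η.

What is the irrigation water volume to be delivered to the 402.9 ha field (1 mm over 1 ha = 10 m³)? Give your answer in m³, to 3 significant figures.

127000 m³

Tmean = (29.6 + 22.4)/2 = 26.00 °C
ET₀ = 0.0023 × 14.17 × (26.00 + 17.8) × √7.2 = 0.0023 × 14.17 × 43.80 × 2.6833 = 3.8304 mm/d
ETc = Kc × ET₀ = 1.06 × 3.8304 = 4.0602 mm/d
Crop demand D = ETc × 7 d = 4.0602 × 7 = 28.421 mm
Pe = 0.84 × 1.9 = 1.596 mm
D − Pe = 28.421 − 1.596 = 26.825 mm
Gross irrigation = 26.825 / 0.85 = 31.559 mm
Volume = 31.559 mm × 402.9 ha × 10 = 127151.2 m³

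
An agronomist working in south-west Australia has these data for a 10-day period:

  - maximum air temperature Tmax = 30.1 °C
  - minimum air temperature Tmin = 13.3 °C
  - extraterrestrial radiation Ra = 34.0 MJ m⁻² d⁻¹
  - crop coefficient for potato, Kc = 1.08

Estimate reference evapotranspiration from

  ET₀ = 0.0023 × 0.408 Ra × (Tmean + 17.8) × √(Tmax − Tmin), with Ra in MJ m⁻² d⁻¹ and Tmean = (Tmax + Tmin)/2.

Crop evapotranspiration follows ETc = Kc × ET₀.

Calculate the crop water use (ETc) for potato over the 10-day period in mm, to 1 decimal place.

Tmean = (30.1 + 13.3)/2 = 21.70 °C
0.408 Ra = 0.408 × 34.0 = 13.8720 mm/d equivalent
ET₀ = 0.0023 × 13.8720 × (21.70 + 17.8) × √16.8 = 0.0023 × 13.8720 × 39.50 × 4.0988 = 5.1656 mm/d
ETc = Kc × ET₀ = 1.08 × 5.1656 = 5.5788 mm/d
Over 10 days: 5.5788 × 10 = 55.788 mm

55.8 mm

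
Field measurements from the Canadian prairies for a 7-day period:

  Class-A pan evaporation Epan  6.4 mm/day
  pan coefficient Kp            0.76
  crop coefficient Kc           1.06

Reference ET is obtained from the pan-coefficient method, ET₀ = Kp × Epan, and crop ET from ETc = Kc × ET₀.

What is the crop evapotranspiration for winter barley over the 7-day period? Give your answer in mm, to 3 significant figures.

36.1 mm

ET₀ = 0.76 × 6.4 = 4.8640 mm/d
ETc = Kc × ET₀ = 1.06 × 4.8640 = 5.1558 mm/d
Over 7 days: 5.1558 × 7 = 36.091 mm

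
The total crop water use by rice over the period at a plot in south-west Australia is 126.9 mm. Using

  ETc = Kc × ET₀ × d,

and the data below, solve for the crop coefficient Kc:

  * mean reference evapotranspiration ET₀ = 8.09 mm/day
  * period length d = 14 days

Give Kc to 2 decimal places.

1.12

ETc = Kc × ET₀ × d  ⇒  Kc = ETc / (ET₀ × d)
Kc = 126.9 / (8.09 × 14) = 126.9 / 113.26 = 1.1204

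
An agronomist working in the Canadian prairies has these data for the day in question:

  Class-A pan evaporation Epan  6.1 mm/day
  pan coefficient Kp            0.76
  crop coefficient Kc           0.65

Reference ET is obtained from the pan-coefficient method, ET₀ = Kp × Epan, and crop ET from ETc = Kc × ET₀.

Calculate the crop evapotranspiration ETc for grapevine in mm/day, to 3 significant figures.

ET₀ = 0.76 × 6.1 = 4.6360 mm/d
ETc = Kc × ET₀ = 0.65 × 4.6360 = 3.0134 mm/d

3.01 mm/day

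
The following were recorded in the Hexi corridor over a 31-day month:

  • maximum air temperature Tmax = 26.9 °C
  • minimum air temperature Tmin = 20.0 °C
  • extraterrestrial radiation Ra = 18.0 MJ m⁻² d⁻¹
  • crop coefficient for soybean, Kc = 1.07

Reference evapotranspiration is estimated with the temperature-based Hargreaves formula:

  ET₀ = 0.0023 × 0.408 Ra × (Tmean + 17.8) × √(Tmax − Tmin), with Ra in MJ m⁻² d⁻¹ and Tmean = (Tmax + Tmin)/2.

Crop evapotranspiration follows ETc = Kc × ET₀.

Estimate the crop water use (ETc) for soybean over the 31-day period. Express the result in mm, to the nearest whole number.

Tmean = (26.9 + 20.0)/2 = 23.45 °C
0.408 Ra = 0.408 × 18.0 = 7.3440 mm/d equivalent
ET₀ = 0.0023 × 7.3440 × (23.45 + 17.8) × √6.9 = 0.0023 × 7.3440 × 41.25 × 2.6268 = 1.8303 mm/d
ETc = Kc × ET₀ = 1.07 × 1.8303 = 1.9584 mm/d
Over 31 days: 1.9584 × 31 = 60.710 mm

61 mm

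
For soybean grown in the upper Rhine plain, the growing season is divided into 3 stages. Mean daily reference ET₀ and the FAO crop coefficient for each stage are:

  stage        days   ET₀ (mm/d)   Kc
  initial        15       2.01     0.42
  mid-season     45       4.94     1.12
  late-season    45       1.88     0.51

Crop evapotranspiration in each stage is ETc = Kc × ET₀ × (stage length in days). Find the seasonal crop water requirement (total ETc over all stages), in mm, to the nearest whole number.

305 mm

initial: 0.42 × 2.01 × 15 = 12.66 mm
mid-season: 1.12 × 4.94 × 45 = 248.98 mm
late-season: 0.51 × 1.88 × 45 = 43.15 mm
Seasonal total = 304.79 mm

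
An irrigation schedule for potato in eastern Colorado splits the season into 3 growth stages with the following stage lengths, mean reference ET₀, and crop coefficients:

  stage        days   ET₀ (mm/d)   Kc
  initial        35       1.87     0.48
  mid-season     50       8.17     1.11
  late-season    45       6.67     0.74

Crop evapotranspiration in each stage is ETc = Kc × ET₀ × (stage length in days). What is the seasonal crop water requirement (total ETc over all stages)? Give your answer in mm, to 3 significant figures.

707 mm

initial: 0.48 × 1.87 × 35 = 31.42 mm
mid-season: 1.11 × 8.17 × 50 = 453.44 mm
late-season: 0.74 × 6.67 × 45 = 222.11 mm
Seasonal total = 706.97 mm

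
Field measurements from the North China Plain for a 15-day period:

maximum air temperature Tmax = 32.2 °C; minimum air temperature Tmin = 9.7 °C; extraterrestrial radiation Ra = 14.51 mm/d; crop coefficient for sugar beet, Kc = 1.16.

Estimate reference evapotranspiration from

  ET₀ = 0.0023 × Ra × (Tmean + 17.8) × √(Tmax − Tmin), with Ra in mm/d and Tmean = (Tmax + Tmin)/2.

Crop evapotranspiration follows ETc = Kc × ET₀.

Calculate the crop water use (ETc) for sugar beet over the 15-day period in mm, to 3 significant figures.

Tmean = (32.2 + 9.7)/2 = 20.95 °C
ET₀ = 0.0023 × 14.51 × (20.95 + 17.8) × √22.5 = 0.0023 × 14.51 × 38.75 × 4.7434 = 6.1342 mm/d
ETc = Kc × ET₀ = 1.16 × 6.1342 = 7.1157 mm/d
Over 15 days: 7.1157 × 15 = 106.736 mm

107 mm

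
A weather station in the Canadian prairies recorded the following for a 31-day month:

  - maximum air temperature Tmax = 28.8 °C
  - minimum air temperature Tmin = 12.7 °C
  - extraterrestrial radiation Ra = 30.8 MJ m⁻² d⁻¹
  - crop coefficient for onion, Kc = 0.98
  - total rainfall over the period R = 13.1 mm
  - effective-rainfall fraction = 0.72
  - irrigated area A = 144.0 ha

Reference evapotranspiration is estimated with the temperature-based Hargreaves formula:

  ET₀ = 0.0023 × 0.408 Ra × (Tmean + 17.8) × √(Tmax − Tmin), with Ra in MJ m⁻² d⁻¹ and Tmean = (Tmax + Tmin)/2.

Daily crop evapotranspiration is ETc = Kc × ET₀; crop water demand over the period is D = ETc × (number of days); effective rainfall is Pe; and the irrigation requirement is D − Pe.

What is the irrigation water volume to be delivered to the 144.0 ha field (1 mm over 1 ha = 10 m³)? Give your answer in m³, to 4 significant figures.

Tmean = (28.8 + 12.7)/2 = 20.75 °C
0.408 Ra = 0.408 × 30.8 = 12.5664 mm/d equivalent
ET₀ = 0.0023 × 12.5664 × (20.75 + 17.8) × √16.1 = 0.0023 × 12.5664 × 38.55 × 4.0125 = 4.4707 mm/d
ETc = Kc × ET₀ = 0.98 × 4.4707 = 4.3813 mm/d
Crop demand D = ETc × 31 d = 4.3813 × 31 = 135.820 mm
Pe = 0.72 × 13.1 = 9.432 mm
D − Pe = 135.820 − 9.432 = 126.388 mm
Volume = 126.388 mm × 144.0 ha × 10 = 181998.7 m³

182000 m³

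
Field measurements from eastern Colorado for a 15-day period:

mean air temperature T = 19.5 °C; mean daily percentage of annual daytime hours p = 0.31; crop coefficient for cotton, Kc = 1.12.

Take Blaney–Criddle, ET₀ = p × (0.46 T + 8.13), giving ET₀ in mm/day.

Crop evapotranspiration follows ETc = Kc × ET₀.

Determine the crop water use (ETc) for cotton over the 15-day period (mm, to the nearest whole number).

89 mm

ET₀ = 0.31 × (0.46 × 19.5 + 8.13) = 0.31 × 17.100 = 5.3010 mm/d
ETc = Kc × ET₀ = 1.12 × 5.3010 = 5.9371 mm/d
Over 15 days: 5.9371 × 15 = 89.057 mm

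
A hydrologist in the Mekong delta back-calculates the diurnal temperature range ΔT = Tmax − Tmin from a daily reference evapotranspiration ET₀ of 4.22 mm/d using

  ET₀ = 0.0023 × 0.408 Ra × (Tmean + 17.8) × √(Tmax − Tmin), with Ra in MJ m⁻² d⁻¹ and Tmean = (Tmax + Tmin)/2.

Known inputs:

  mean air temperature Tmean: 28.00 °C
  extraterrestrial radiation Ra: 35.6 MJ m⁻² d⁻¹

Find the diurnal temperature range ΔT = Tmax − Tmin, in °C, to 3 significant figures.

7.61 °C

√ΔT = ET₀ / [0.0023 × 0.408 × Ra × (Tmean+17.8)] = 4.22 / (0.0023 × 14.5248 × 45.80) = 2.7581
ΔT = 2.7581² = 7.607 °C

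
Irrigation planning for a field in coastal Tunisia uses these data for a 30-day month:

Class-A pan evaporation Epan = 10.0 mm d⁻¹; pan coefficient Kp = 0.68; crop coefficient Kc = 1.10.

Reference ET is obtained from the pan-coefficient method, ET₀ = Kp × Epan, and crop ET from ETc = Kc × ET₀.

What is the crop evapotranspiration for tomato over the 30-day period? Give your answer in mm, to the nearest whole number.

224 mm

ET₀ = 0.68 × 10.0 = 6.8000 mm/d
ETc = Kc × ET₀ = 1.10 × 6.8000 = 7.4800 mm/d
Over 30 days: 7.4800 × 30 = 224.400 mm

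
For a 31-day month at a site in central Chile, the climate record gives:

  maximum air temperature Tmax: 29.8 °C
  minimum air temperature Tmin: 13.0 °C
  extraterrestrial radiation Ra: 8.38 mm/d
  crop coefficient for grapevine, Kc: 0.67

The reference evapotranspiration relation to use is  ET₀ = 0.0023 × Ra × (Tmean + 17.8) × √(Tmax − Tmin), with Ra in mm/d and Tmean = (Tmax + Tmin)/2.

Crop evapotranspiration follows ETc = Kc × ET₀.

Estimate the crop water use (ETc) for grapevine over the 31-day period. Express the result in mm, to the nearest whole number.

64 mm

Tmean = (29.8 + 13.0)/2 = 21.40 °C
ET₀ = 0.0023 × 8.38 × (21.40 + 17.8) × √16.8 = 0.0023 × 8.38 × 39.20 × 4.0988 = 3.0968 mm/d
ETc = Kc × ET₀ = 0.67 × 3.0968 = 2.0749 mm/d
Over 31 days: 2.0749 × 31 = 64.322 mm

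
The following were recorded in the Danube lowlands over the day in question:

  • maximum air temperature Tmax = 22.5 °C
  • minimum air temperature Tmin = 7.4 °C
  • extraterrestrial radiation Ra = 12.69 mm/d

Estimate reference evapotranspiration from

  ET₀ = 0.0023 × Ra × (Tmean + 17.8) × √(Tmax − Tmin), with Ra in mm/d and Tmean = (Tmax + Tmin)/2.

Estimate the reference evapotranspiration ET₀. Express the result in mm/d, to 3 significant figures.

3.71 mm/d

Tmean = (22.5 + 7.4)/2 = 14.95 °C
ET₀ = 0.0023 × 12.69 × (14.95 + 17.8) × √15.1 = 0.0023 × 12.69 × 32.75 × 3.8859 = 3.7144 mm/d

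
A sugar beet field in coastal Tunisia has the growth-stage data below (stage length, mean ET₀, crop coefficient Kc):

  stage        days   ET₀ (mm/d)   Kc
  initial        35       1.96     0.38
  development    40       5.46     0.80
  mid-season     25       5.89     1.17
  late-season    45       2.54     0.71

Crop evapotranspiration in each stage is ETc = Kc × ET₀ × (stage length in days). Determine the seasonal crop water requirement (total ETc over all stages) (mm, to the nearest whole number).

initial: 0.38 × 1.96 × 35 = 26.07 mm
development: 0.80 × 5.46 × 40 = 174.72 mm
mid-season: 1.17 × 5.89 × 25 = 172.28 mm
late-season: 0.71 × 2.54 × 45 = 81.15 mm
Seasonal total = 454.22 mm

454 mm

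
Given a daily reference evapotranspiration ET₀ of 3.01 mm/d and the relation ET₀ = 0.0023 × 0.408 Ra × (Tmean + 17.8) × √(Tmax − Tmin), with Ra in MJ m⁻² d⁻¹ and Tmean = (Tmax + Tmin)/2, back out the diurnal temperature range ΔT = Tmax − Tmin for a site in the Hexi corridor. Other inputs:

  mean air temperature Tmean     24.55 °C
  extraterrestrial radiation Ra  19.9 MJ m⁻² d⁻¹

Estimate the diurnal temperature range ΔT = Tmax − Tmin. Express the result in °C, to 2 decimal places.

√ΔT = ET₀ / [0.0023 × 0.408 × Ra × (Tmean+17.8)] = 3.01 / (0.0023 × 8.1192 × 42.35) = 3.8060
ΔT = 3.8060² = 14.486 °C

14.49 °C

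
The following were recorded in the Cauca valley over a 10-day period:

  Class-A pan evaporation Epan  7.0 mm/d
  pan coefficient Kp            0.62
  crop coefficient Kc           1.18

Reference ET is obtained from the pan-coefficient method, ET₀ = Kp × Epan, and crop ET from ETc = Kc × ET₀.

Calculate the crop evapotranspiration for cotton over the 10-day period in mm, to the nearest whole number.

ET₀ = 0.62 × 7.0 = 4.3400 mm/d
ETc = Kc × ET₀ = 1.18 × 4.3400 = 5.1212 mm/d
Over 10 days: 5.1212 × 10 = 51.212 mm

51 mm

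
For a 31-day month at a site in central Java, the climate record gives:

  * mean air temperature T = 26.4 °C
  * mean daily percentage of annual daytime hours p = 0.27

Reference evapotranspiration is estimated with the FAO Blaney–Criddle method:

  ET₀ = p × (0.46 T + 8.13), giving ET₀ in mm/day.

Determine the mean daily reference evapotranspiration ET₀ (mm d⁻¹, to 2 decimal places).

5.47 mm d⁻¹

ET₀ = 0.27 × (0.46 × 26.4 + 8.13) = 0.27 × 20.274 = 5.4740 mm/d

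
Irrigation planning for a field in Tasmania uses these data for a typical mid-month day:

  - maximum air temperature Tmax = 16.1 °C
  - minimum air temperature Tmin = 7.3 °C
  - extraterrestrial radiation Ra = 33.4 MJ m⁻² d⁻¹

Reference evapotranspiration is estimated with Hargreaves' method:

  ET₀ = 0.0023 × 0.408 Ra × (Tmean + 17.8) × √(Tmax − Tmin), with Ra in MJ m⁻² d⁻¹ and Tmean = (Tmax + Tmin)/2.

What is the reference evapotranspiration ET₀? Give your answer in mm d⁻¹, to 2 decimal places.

Tmean = (16.1 + 7.3)/2 = 11.70 °C
0.408 Ra = 0.408 × 33.4 = 13.6272 mm/d equivalent
ET₀ = 0.0023 × 13.6272 × (11.70 + 17.8) × √8.8 = 0.0023 × 13.6272 × 29.50 × 2.9665 = 2.7428 mm/d

2.74 mm d⁻¹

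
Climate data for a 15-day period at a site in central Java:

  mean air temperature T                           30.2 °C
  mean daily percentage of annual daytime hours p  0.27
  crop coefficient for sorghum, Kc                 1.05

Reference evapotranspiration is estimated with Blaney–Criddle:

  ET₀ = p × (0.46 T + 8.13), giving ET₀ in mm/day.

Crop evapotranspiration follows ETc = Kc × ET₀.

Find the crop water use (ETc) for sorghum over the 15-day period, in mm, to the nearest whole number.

ET₀ = 0.27 × (0.46 × 30.2 + 8.13) = 0.27 × 22.022 = 5.9459 mm/d
ETc = Kc × ET₀ = 1.05 × 5.9459 = 6.2432 mm/d
Over 15 days: 6.2432 × 15 = 93.648 mm

94 mm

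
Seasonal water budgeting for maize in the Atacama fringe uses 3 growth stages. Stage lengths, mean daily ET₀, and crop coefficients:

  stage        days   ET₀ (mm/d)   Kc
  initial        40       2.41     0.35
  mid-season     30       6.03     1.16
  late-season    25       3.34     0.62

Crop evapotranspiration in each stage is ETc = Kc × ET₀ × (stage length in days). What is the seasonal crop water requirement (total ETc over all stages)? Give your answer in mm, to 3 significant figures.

initial: 0.35 × 2.41 × 40 = 33.74 mm
mid-season: 1.16 × 6.03 × 30 = 209.84 mm
late-season: 0.62 × 3.34 × 25 = 51.77 mm
Seasonal total = 295.35 mm

295 mm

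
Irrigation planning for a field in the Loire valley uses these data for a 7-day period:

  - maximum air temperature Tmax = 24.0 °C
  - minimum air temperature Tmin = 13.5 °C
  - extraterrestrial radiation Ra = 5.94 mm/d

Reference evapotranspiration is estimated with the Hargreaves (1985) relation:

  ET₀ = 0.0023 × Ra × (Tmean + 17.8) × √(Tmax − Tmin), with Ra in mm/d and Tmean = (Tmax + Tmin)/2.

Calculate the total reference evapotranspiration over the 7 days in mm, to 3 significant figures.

Tmean = (24.0 + 13.5)/2 = 18.75 °C
ET₀ = 0.0023 × 5.94 × (18.75 + 17.8) × √10.5 = 0.0023 × 5.94 × 36.55 × 3.2404 = 1.6181 mm/d
Over 7 days: 1.6181 × 7 = 11.327 mm

11.3 mm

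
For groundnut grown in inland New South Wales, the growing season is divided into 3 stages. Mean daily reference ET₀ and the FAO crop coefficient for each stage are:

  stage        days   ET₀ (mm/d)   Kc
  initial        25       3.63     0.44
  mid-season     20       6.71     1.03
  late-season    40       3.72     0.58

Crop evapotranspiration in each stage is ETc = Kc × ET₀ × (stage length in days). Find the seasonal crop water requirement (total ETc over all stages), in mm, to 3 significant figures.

initial: 0.44 × 3.63 × 25 = 39.93 mm
mid-season: 1.03 × 6.71 × 20 = 138.23 mm
late-season: 0.58 × 3.72 × 40 = 86.30 mm
Seasonal total = 264.46 mm

264 mm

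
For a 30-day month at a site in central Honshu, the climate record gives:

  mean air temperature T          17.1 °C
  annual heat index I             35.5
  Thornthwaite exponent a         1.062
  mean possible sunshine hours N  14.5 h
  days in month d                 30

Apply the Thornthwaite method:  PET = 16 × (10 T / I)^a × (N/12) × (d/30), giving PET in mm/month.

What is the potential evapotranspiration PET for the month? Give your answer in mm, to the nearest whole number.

103 mm

10T/I = 10 × 17.1 / 35.5 = 4.8169
(10T/I)^a = 4.8169^1.062 = 5.3101
Uncorrected PET = 16 × 5.3101 = 84.962 mm
Correction = (N/12)(d/30) = (14.5/12)(30/30) = 1.2083
PET = 84.962 × 1.2083 = 102.660 mm/month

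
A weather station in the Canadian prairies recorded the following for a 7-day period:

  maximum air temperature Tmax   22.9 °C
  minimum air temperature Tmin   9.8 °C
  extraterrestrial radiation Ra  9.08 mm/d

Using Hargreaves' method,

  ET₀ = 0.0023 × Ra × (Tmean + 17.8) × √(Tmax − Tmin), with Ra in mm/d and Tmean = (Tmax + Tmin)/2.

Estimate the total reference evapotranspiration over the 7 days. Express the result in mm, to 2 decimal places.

Tmean = (22.9 + 9.8)/2 = 16.35 °C
ET₀ = 0.0023 × 9.08 × (16.35 + 17.8) × √13.1 = 0.0023 × 9.08 × 34.15 × 3.6194 = 2.5813 mm/d
Over 7 days: 2.5813 × 7 = 18.069 mm

18.07 mm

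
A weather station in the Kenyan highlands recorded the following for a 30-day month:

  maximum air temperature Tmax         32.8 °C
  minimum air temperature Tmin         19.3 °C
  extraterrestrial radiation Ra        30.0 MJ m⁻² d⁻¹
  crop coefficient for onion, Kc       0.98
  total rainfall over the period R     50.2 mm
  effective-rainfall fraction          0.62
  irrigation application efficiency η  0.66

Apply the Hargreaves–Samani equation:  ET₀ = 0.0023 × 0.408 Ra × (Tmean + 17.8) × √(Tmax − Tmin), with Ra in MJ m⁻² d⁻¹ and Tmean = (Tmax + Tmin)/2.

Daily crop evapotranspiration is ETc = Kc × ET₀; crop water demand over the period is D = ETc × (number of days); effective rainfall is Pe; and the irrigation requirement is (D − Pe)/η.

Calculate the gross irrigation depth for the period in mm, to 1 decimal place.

154.9 mm

Tmean = (32.8 + 19.3)/2 = 26.05 °C
0.408 Ra = 0.408 × 30.0 = 12.2400 mm/d equivalent
ET₀ = 0.0023 × 12.2400 × (26.05 + 17.8) × √13.5 = 0.0023 × 12.2400 × 43.85 × 3.6742 = 4.5357 mm/d
ETc = Kc × ET₀ = 0.98 × 4.5357 = 4.4450 mm/d
Crop demand D = ETc × 30 d = 4.4450 × 30 = 133.350 mm
Pe = 0.62 × 50.2 = 31.124 mm
D − Pe = 133.350 − 31.124 = 102.226 mm
Gross irrigation = 102.226 / 0.66 = 154.888 mm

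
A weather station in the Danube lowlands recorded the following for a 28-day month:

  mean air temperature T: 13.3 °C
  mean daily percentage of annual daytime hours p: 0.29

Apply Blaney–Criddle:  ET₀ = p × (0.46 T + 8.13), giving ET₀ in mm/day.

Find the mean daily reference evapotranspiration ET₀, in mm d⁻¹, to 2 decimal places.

ET₀ = 0.29 × (0.46 × 13.3 + 8.13) = 0.29 × 14.248 = 4.1319 mm/d

4.13 mm d⁻¹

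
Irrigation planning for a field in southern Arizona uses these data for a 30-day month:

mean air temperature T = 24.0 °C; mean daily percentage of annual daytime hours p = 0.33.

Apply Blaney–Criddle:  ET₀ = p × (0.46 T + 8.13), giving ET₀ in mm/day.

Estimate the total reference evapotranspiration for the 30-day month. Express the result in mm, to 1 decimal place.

ET₀ = 0.33 × (0.46 × 24.0 + 8.13) = 0.33 × 19.170 = 6.3261 mm/d
Monthly total = 6.3261 × 30 = 189.783 mm

189.8 mm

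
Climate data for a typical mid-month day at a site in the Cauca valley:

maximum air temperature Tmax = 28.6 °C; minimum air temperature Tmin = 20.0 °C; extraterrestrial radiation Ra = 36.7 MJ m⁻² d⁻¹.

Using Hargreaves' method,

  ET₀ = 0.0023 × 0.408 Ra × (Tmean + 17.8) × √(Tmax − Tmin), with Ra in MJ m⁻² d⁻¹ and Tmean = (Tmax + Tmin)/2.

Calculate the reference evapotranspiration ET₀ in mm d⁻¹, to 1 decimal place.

4.3 mm d⁻¹

Tmean = (28.6 + 20.0)/2 = 24.30 °C
0.408 Ra = 0.408 × 36.7 = 14.9736 mm/d equivalent
ET₀ = 0.0023 × 14.9736 × (24.30 + 17.8) × √8.6 = 0.0023 × 14.9736 × 42.10 × 2.9326 = 4.2520 mm/d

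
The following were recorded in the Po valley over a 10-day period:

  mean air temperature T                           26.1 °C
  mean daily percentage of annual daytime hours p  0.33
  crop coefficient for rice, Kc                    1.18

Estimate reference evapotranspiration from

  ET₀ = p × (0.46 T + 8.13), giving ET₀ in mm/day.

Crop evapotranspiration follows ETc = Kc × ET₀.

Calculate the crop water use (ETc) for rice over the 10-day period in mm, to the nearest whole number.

ET₀ = 0.33 × (0.46 × 26.1 + 8.13) = 0.33 × 20.136 = 6.6449 mm/d
ETc = Kc × ET₀ = 1.18 × 6.6449 = 7.8410 mm/d
Over 10 days: 7.8410 × 10 = 78.410 mm

78 mm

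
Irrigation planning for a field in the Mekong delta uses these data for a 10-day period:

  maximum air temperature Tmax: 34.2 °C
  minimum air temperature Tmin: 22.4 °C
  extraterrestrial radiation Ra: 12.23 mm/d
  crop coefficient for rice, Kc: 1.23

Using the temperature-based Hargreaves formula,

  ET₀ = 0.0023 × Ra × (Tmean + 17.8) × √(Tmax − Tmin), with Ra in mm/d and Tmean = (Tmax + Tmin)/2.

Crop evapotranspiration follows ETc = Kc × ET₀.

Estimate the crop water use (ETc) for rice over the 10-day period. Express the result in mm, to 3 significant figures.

54.8 mm

Tmean = (34.2 + 22.4)/2 = 28.30 °C
ET₀ = 0.0023 × 12.23 × (28.30 + 17.8) × √11.8 = 0.0023 × 12.23 × 46.10 × 3.4351 = 4.4545 mm/d
ETc = Kc × ET₀ = 1.23 × 4.4545 = 5.4790 mm/d
Over 10 days: 5.4790 × 10 = 54.790 mm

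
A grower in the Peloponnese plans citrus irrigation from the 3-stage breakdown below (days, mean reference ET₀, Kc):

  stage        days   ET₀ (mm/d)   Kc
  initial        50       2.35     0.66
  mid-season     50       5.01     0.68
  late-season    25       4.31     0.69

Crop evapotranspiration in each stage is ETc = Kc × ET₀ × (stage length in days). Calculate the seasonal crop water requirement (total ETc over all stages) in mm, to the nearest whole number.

322 mm

initial: 0.66 × 2.35 × 50 = 77.55 mm
mid-season: 0.68 × 5.01 × 50 = 170.34 mm
late-season: 0.69 × 4.31 × 25 = 74.35 mm
Seasonal total = 322.24 mm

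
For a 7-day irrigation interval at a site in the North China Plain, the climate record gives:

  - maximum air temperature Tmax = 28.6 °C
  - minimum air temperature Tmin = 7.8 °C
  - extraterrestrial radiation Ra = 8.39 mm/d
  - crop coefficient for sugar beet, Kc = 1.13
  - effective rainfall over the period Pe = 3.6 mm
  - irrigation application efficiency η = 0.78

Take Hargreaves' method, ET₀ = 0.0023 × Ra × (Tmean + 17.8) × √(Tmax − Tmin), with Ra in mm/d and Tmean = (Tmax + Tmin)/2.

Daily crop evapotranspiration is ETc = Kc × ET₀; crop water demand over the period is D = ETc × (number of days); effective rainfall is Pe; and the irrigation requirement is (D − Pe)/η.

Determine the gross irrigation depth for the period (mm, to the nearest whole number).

28 mm

Tmean = (28.6 + 7.8)/2 = 18.20 °C
ET₀ = 0.0023 × 8.39 × (18.20 + 17.8) × √20.8 = 0.0023 × 8.39 × 36.00 × 4.5607 = 3.1683 mm/d
ETc = Kc × ET₀ = 1.13 × 3.1683 = 3.5802 mm/d
Crop demand D = ETc × 7 d = 3.5802 × 7 = 25.061 mm
D − Pe = 25.061 − 3.6 = 21.461 mm
Gross irrigation = 21.461 / 0.78 = 27.514 mm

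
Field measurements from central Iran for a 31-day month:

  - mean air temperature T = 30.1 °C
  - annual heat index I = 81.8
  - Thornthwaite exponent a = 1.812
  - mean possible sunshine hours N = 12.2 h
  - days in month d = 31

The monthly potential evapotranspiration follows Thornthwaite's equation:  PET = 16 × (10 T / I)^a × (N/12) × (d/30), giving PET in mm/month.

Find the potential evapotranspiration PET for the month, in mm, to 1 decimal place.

178.2 mm

10T/I = 10 × 30.1 / 81.8 = 3.6797
(10T/I)^a = 3.6797^1.812 = 10.5987
Uncorrected PET = 16 × 10.5987 = 169.579 mm
Correction = (N/12)(d/30) = (12.2/12)(31/30) = 1.0506
PET = 169.579 × 1.0506 = 178.160 mm/month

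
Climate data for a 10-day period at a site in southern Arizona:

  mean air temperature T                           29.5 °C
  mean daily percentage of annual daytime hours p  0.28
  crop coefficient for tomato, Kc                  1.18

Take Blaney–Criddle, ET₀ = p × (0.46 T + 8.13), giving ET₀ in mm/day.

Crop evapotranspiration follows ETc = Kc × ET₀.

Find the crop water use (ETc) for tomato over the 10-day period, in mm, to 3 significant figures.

ET₀ = 0.28 × (0.46 × 29.5 + 8.13) = 0.28 × 21.700 = 6.0760 mm/d
ETc = Kc × ET₀ = 1.18 × 6.0760 = 7.1697 mm/d
Over 10 days: 7.1697 × 10 = 71.697 mm

71.7 mm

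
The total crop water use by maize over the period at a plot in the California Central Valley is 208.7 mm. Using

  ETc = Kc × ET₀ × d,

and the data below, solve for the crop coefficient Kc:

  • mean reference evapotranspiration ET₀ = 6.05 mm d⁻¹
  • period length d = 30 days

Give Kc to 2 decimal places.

1.15

ETc = Kc × ET₀ × d  ⇒  Kc = ETc / (ET₀ × d)
Kc = 208.7 / (6.05 × 30) = 208.7 / 181.50 = 1.1499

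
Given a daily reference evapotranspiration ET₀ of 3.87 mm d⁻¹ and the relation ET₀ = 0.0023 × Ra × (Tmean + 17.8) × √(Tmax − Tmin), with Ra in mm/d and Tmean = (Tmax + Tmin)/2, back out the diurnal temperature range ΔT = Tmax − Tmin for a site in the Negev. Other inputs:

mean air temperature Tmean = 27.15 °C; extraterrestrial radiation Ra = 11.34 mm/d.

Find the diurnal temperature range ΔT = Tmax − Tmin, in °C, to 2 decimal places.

10.90 °C

√ΔT = ET₀ / [0.0023 × Ra × (Tmean+17.8)] = 3.87 / (0.0023 × 11.34 × 44.95) = 3.3010
ΔT = 3.3010² = 10.897 °C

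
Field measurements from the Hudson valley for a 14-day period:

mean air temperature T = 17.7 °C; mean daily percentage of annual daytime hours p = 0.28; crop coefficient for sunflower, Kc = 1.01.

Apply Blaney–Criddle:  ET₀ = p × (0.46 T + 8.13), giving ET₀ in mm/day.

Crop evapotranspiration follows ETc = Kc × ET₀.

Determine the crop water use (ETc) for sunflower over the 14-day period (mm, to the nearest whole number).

ET₀ = 0.28 × (0.46 × 17.7 + 8.13) = 0.28 × 16.272 = 4.5562 mm/d
ETc = Kc × ET₀ = 1.01 × 4.5562 = 4.6018 mm/d
Over 14 days: 4.6018 × 14 = 64.425 mm

64 mm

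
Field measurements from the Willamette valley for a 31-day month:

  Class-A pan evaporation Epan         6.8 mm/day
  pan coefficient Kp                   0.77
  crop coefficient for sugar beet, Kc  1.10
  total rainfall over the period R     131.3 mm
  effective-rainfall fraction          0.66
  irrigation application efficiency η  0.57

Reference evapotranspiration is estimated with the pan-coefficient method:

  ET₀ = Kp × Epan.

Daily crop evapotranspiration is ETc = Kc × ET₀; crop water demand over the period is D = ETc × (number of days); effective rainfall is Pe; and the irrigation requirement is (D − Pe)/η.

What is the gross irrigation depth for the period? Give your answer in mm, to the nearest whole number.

ET₀ = 0.77 × 6.8 = 5.2360 mm/d
ETc = Kc × ET₀ = 1.10 × 5.2360 = 5.7596 mm/d
Crop demand D = ETc × 31 d = 5.7596 × 31 = 178.548 mm
Pe = 0.66 × 131.3 = 86.658 mm
D − Pe = 178.548 − 86.658 = 91.890 mm
Gross irrigation = 91.890 / 0.57 = 161.211 mm

161 mm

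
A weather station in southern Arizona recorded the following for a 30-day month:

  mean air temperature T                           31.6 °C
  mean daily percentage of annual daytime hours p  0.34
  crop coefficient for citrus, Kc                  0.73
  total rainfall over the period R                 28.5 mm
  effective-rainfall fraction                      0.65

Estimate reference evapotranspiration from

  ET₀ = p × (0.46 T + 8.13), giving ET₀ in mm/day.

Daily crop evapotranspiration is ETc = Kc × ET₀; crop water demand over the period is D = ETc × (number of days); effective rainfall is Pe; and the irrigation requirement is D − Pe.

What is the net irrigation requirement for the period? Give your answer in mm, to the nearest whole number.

ET₀ = 0.34 × (0.46 × 31.6 + 8.13) = 0.34 × 22.666 = 7.7064 mm/d
ETc = Kc × ET₀ = 0.73 × 7.7064 = 5.6257 mm/d
Crop demand D = ETc × 30 d = 5.6257 × 30 = 168.771 mm
Pe = 0.65 × 28.5 = 18.525 mm
D − Pe = 168.771 − 18.525 = 150.246 mm

150 mm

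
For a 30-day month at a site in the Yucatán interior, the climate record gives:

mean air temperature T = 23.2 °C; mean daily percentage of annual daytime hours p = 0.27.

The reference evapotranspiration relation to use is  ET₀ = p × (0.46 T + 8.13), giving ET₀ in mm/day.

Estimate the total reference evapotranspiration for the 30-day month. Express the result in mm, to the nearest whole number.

ET₀ = 0.27 × (0.46 × 23.2 + 8.13) = 0.27 × 18.802 = 5.0765 mm/d
Monthly total = 5.0765 × 30 = 152.295 mm

152 mm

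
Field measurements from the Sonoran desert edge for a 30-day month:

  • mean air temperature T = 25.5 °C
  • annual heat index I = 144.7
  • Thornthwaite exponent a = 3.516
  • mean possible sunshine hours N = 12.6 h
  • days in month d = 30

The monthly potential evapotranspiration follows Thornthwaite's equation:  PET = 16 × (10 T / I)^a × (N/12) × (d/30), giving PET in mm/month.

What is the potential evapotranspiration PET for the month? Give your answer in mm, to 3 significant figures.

10T/I = 10 × 25.5 / 144.7 = 1.7623
(10T/I)^a = 1.7623^3.516 = 7.3319
Uncorrected PET = 16 × 7.3319 = 117.310 mm
Correction = (N/12)(d/30) = (12.6/12)(30/30) = 1.0500
PET = 117.310 × 1.0500 = 123.176 mm/month

123 mm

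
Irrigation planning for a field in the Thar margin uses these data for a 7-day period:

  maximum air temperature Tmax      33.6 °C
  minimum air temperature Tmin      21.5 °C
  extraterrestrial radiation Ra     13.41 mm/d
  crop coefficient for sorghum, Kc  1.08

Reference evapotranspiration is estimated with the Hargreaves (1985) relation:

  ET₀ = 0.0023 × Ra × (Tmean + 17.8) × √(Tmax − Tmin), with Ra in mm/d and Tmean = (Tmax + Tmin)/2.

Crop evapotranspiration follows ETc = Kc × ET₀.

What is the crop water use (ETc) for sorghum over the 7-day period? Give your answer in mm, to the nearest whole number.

Tmean = (33.6 + 21.5)/2 = 27.55 °C
ET₀ = 0.0023 × 13.41 × (27.55 + 17.8) × √12.1 = 0.0023 × 13.41 × 45.35 × 3.4785 = 4.8655 mm/d
ETc = Kc × ET₀ = 1.08 × 4.8655 = 5.2547 mm/d
Over 7 days: 5.2547 × 7 = 36.783 mm

37 mm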